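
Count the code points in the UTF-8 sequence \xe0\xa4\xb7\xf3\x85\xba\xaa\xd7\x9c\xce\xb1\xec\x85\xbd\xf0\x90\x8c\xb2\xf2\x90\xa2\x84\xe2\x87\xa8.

Byte at offset 0: 0xE0 = 11100000 → 3-byte char (#1). Advance 3.
Byte at offset 3: 0xF3 = 11110011 → 4-byte char (#2). Advance 4.
Byte at offset 7: 0xD7 = 11010111 → 2-byte char (#3). Advance 2.
Byte at offset 9: 0xCE = 11001110 → 2-byte char (#4). Advance 2.
Byte at offset 11: 0xEC = 11101100 → 3-byte char (#5). Advance 3.
Byte at offset 14: 0xF0 = 11110000 → 4-byte char (#6). Advance 4.
Byte at offset 18: 0xF2 = 11110010 → 4-byte char (#7). Advance 4.
Byte at offset 22: 0xE2 = 11100010 → 3-byte char (#8). Advance 3.
Reached end at offset 25 after 8 code points.

8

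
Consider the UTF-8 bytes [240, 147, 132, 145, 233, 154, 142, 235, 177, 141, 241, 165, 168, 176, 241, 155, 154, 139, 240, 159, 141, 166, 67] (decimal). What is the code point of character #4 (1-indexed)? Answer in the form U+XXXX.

Offset 0: leading byte 0xF0 = 11110000 → 4-byte char #1 = F0 93 84 91.
Offset 4: leading byte 0xE9 = 11101001 → 3-byte char #2 = E9 9A 8E.
Offset 7: leading byte 0xEB = 11101011 → 3-byte char #3 = EB B1 8D.
Offset 10: leading byte 0xF1 = 11110001 → 4-byte char #4 = F1 A5 A8 B0.
Leading byte 0xF1 = 11110001 matches 11110xxx → 4-byte sequence.
Byte 1: 0xF1 = 11110001, payload 001 (3 bits).
Byte 2: 0xA5 = 10100101 (10xxxxxx ✓), payload 100101.
Byte 3: 0xA8 = 10101000 (10xxxxxx ✓), payload 101000.
Byte 4: 0xB0 = 10110000 (10xxxxxx ✓), payload 110000.
Concatenate: 001100101101000110000 = 0x65A30 (21 bits → U+65A30).

U+65A30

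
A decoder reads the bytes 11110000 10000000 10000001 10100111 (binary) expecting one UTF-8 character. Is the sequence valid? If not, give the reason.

Leading byte 0xF0 = 11110000 → 4-byte form.
Continuation bytes all match 10xxxxxx. Payload decodes to 0x67.
But 0x67 < 0x10000, the minimum for a 4-byte sequence — this is an overlong encoding.

invalid (overlong encoding)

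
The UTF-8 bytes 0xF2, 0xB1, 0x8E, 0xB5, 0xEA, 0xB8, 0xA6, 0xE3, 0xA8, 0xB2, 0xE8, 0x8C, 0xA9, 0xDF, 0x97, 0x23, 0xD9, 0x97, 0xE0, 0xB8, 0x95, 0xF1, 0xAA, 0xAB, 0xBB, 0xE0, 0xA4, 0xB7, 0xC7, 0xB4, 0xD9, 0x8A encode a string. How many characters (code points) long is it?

Byte at offset 0: 0xF2 = 11110010 → 4-byte char (#1). Advance 4.
Byte at offset 4: 0xEA = 11101010 → 3-byte char (#2). Advance 3.
Byte at offset 7: 0xE3 = 11100011 → 3-byte char (#3). Advance 3.
Byte at offset 10: 0xE8 = 11101000 → 3-byte char (#4). Advance 3.
Byte at offset 13: 0xDF = 11011111 → 2-byte char (#5). Advance 2.
Byte at offset 15: 0x23 = 00100011 → 1-byte char (#6). Advance 1.
Byte at offset 16: 0xD9 = 11011001 → 2-byte char (#7). Advance 2.
Byte at offset 18: 0xE0 = 11100000 → 3-byte char (#8). Advance 3.
Byte at offset 21: 0xF1 = 11110001 → 4-byte char (#9). Advance 4.
Byte at offset 25: 0xE0 = 11100000 → 3-byte char (#10). Advance 3.
Byte at offset 28: 0xC7 = 11000111 → 2-byte char (#11). Advance 2.
Byte at offset 30: 0xD9 = 11011001 → 2-byte char (#12). Advance 2.
Reached end at offset 32 after 12 code points.

12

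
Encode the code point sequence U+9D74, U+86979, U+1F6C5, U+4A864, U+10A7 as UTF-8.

U+9D74: 3-byte form → E9 B5 B4.
U+86979: 4-byte form → F2 86 A5 B9.
U+1F6C5: 4-byte form → F0 9F 9B 85.
U+4A864: 4-byte form → F1 8A A1 A4.
U+10A7: 3-byte form → E1 82 A7.
Concatenated (18 bytes): E9 B5 B4 F2 86 A5 B9 F0 9F 9B 85 F1 8A A1 A4 E1 82 A7.

E9 B5 B4 F2 86 A5 B9 F0 9F 9B 85 F1 8A A1 A4 E1 82 A7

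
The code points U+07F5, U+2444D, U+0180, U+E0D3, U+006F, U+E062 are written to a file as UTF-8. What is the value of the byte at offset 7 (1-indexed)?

1-indexed offset 7 is 0-indexed offset 6.
U+07F5 → 2-byte form DF B5 at offsets 0–1.
U+2444D → 4-byte form F0 A4 91 8D at offsets 2–5.
U+0180 → 2-byte form C6 80 at offsets 6–7.
Offset 6 falls in char 3's range; it's byte 1 of C6 80 = 0xC6.

0xC6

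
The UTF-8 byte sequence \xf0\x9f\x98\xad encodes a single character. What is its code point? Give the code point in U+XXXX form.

Leading byte 0xF0 = 11110000 matches 11110xxx → 4-byte sequence.
Byte 1: 0xF0 = 11110000, payload 000 (3 bits).
Byte 2: 0x9F = 10011111 (10xxxxxx ✓), payload 011111.
Byte 3: 0x98 = 10011000 (10xxxxxx ✓), payload 011000.
Byte 4: 0xAD = 10101101 (10xxxxxx ✓), payload 101101.
Concatenate: 000011111011000101101 = 0x1F62D (21 bits → U+1F62D).

U+1F62D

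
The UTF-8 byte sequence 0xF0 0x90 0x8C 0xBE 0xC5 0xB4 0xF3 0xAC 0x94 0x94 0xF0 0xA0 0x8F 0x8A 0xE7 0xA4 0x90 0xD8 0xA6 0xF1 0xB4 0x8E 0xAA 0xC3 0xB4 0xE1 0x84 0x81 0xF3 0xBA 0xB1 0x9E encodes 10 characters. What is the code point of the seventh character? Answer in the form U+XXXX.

U+743AA

Offset 0: leading byte 0xF0 = 11110000 → 4-byte char #1 = F0 90 8C BE.
Offset 4: leading byte 0xC5 = 11000101 → 2-byte char #2 = C5 B4.
Offset 6: leading byte 0xF3 = 11110011 → 4-byte char #3 = F3 AC 94 94.
Offset 10: leading byte 0xF0 = 11110000 → 4-byte char #4 = F0 A0 8F 8A.
Offset 14: leading byte 0xE7 = 11100111 → 3-byte char #5 = E7 A4 90.
Offset 17: leading byte 0xD8 = 11011000 → 2-byte char #6 = D8 A6.
Offset 19: leading byte 0xF1 = 11110001 → 4-byte char #7 = F1 B4 8E AA.
Leading byte 0xF1 = 11110001 matches 11110xxx → 4-byte sequence.
Byte 1: 0xF1 = 11110001, payload 001 (3 bits).
Byte 2: 0xB4 = 10110100 (10xxxxxx ✓), payload 110100.
Byte 3: 0x8E = 10001110 (10xxxxxx ✓), payload 001110.
Byte 4: 0xAA = 10101010 (10xxxxxx ✓), payload 101010.
Concatenate: 001110100001110101010 = 0x743AA (21 bits → U+743AA).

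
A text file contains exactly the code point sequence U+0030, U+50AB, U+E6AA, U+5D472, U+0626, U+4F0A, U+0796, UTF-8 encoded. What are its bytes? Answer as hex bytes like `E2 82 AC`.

U+0030: 1-byte form → 30.
U+50AB: 3-byte form → E5 82 AB.
U+E6AA: 3-byte form → EE 9A AA.
U+5D472: 4-byte form → F1 9D 91 B2.
U+0626: 2-byte form → D8 A6.
U+4F0A: 3-byte form → E4 BC 8A.
U+0796: 2-byte form → DE 96.
Concatenated (18 bytes): 30 E5 82 AB EE 9A AA F1 9D 91 B2 D8 A6 E4 BC 8A DE 96.

30 E5 82 AB EE 9A AA F1 9D 91 B2 D8 A6 E4 BC 8A DE 96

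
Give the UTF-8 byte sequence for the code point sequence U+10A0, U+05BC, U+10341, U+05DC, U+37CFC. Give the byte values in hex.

U+10A0: 3-byte form → E1 82 A0.
U+05BC: 2-byte form → D6 BC.
U+10341: 4-byte form → F0 90 8D 81.
U+05DC: 2-byte form → D7 9C.
U+37CFC: 4-byte form → F0 B7 B3 BC.
Concatenated (15 bytes): E1 82 A0 D6 BC F0 90 8D 81 D7 9C F0 B7 B3 BC.

E1 82 A0 D6 BC F0 90 8D 81 D7 9C F0 B7 B3 BC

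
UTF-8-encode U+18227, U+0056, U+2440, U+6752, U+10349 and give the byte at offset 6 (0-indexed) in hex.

0x91

U+18227 → 4-byte form F0 98 88 A7 at offsets 0–3.
U+0056 → 1-byte form 56 at offsets 4–4.
U+2440 → 3-byte form E2 91 80 at offsets 5–7.
Offset 6 falls in char 3's range; it's byte 2 of E2 91 80 = 0x91.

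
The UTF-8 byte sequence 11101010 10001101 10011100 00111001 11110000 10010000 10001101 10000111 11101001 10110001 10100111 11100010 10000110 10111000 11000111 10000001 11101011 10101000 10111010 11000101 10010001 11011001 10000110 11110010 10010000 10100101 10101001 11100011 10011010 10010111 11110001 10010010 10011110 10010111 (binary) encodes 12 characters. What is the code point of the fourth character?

Offset 0: leading byte 0xEA = 11101010 → 3-byte char #1 = EA 8D 9C.
Offset 3: leading byte 0x39 = 00111001 → 1-byte char #2 = 39.
Offset 4: leading byte 0xF0 = 11110000 → 4-byte char #3 = F0 90 8D 87.
Offset 8: leading byte 0xE9 = 11101001 → 3-byte char #4 = E9 B1 A7.
Leading byte 0xE9 = 11101001 matches 1110xxxx → 3-byte sequence.
Byte 1: 0xE9 = 11101001, payload 1001 (4 bits).
Byte 2: 0xB1 = 10110001 (10xxxxxx ✓), payload 110001.
Byte 3: 0xA7 = 10100111 (10xxxxxx ✓), payload 100111.
Concatenate: 1001110001100111 = 0x9C67 (16 bits → U+9C67).

U+9C67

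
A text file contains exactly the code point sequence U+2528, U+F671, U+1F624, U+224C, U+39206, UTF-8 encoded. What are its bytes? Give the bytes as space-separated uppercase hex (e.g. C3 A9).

E2 94 A8 EF 99 B1 F0 9F 98 A4 E2 89 8C F0 B9 88 86

U+2528: 3-byte form → E2 94 A8.
U+F671: 3-byte form → EF 99 B1.
U+1F624: 4-byte form → F0 9F 98 A4.
U+224C: 3-byte form → E2 89 8C.
U+39206: 4-byte form → F0 B9 88 86.
Concatenated (17 bytes): E2 94 A8 EF 99 B1 F0 9F 98 A4 E2 89 8C F0 B9 88 86.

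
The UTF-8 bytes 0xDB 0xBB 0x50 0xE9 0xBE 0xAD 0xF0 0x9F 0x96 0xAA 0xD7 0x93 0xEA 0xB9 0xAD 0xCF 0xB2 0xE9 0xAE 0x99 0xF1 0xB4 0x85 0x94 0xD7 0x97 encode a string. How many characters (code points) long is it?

Byte at offset 0: 0xDB = 11011011 → 2-byte char (#1). Advance 2.
Byte at offset 2: 0x50 = 01010000 → 1-byte char (#2). Advance 1.
Byte at offset 3: 0xE9 = 11101001 → 3-byte char (#3). Advance 3.
Byte at offset 6: 0xF0 = 11110000 → 4-byte char (#4). Advance 4.
Byte at offset 10: 0xD7 = 11010111 → 2-byte char (#5). Advance 2.
Byte at offset 12: 0xEA = 11101010 → 3-byte char (#6). Advance 3.
Byte at offset 15: 0xCF = 11001111 → 2-byte char (#7). Advance 2.
Byte at offset 17: 0xE9 = 11101001 → 3-byte char (#8). Advance 3.
Byte at offset 20: 0xF1 = 11110001 → 4-byte char (#9). Advance 4.
Byte at offset 24: 0xD7 = 11010111 → 2-byte char (#10). Advance 2.
Reached end at offset 26 after 10 code points.

10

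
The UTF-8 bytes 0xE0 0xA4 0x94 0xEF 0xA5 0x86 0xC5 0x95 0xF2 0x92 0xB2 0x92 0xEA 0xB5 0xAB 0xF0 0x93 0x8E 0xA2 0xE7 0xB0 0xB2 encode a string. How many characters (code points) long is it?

Byte at offset 0: 0xE0 = 11100000 → 3-byte char (#1). Advance 3.
Byte at offset 3: 0xEF = 11101111 → 3-byte char (#2). Advance 3.
Byte at offset 6: 0xC5 = 11000101 → 2-byte char (#3). Advance 2.
Byte at offset 8: 0xF2 = 11110010 → 4-byte char (#4). Advance 4.
Byte at offset 12: 0xEA = 11101010 → 3-byte char (#5). Advance 3.
Byte at offset 15: 0xF0 = 11110000 → 4-byte char (#6). Advance 4.
Byte at offset 19: 0xE7 = 11100111 → 3-byte char (#7). Advance 3.
Reached end at offset 22 after 7 code points.

7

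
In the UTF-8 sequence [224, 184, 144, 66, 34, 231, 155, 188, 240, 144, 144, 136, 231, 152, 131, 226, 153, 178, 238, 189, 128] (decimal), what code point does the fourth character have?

U+76FC

Offset 0: leading byte 0xE0 = 11100000 → 3-byte char #1 = E0 B8 90.
Offset 3: leading byte 0x42 = 01000010 → 1-byte char #2 = 42.
Offset 4: leading byte 0x22 = 00100010 → 1-byte char #3 = 22.
Offset 5: leading byte 0xE7 = 11100111 → 3-byte char #4 = E7 9B BC.
Leading byte 0xE7 = 11100111 matches 1110xxxx → 3-byte sequence.
Byte 1: 0xE7 = 11100111, payload 0111 (4 bits).
Byte 2: 0x9B = 10011011 (10xxxxxx ✓), payload 011011.
Byte 3: 0xBC = 10111100 (10xxxxxx ✓), payload 111100.
Concatenate: 0111011011111100 = 0x76FC (16 bits → U+76FC).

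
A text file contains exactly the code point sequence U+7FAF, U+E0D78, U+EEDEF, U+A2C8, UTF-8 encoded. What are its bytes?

E7 BE AF F3 A0 B5 B8 F3 AE B7 AF EA 8B 88

U+7FAF: 3-byte form → E7 BE AF.
U+E0D78: 4-byte form → F3 A0 B5 B8.
U+EEDEF: 4-byte form → F3 AE B7 AF.
U+A2C8: 3-byte form → EA 8B 88.
Concatenated (14 bytes): E7 BE AF F3 A0 B5 B8 F3 AE B7 AF EA 8B 88.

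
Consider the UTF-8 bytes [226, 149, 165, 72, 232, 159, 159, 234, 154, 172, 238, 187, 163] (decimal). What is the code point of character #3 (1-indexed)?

Offset 0: leading byte 0xE2 = 11100010 → 3-byte char #1 = E2 95 A5.
Offset 3: leading byte 0x48 = 01001000 → 1-byte char #2 = 48.
Offset 4: leading byte 0xE8 = 11101000 → 3-byte char #3 = E8 9F 9F.
Leading byte 0xE8 = 11101000 matches 1110xxxx → 3-byte sequence.
Byte 1: 0xE8 = 11101000, payload 1000 (4 bits).
Byte 2: 0x9F = 10011111 (10xxxxxx ✓), payload 011111.
Byte 3: 0x9F = 10011111 (10xxxxxx ✓), payload 011111.
Concatenate: 1000011111011111 = 0x87DF (16 bits → U+87DF).

U+87DF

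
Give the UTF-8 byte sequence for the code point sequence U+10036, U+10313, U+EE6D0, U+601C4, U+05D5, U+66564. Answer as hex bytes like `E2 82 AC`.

U+10036: 4-byte form → F0 90 80 B6.
U+10313: 4-byte form → F0 90 8C 93.
U+EE6D0: 4-byte form → F3 AE 9B 90.
U+601C4: 4-byte form → F1 A0 87 84.
U+05D5: 2-byte form → D7 95.
U+66564: 4-byte form → F1 A6 95 A4.
Concatenated (22 bytes): F0 90 80 B6 F0 90 8C 93 F3 AE 9B 90 F1 A0 87 84 D7 95 F1 A6 95 A4.

F0 90 80 B6 F0 90 8C 93 F3 AE 9B 90 F1 A0 87 84 D7 95 F1 A6 95 A4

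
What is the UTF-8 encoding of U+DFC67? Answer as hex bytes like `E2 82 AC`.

F3 9F B1 A7

U+DFC67 = 0xDFC67 = 916583 decimal. In range U+10000–U+10FFFF → 4-byte form: 11110xxx 10xxxxxx 10xxxxxx 10xxxxxx.
Binary (21 bits): 011011111110001100111.
Split 3+6+6+6: 011 | 011111 | 110001 | 100111.
Byte 1: 11110011 = 0xF3.
Byte 2: 10011111 = 0x9F.
Byte 3: 10110001 = 0xB1.
Byte 4: 10100111 = 0xA7.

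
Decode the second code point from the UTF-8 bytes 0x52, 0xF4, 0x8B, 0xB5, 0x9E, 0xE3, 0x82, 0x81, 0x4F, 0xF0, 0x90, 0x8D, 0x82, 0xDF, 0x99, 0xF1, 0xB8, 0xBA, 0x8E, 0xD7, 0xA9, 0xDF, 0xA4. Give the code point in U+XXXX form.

U+10BD5E

Offset 0: leading byte 0x52 = 01010010 → 1-byte char #1 = 52.
Offset 1: leading byte 0xF4 = 11110100 → 4-byte char #2 = F4 8B B5 9E.
Leading byte 0xF4 = 11110100 matches 11110xxx → 4-byte sequence.
Byte 1: 0xF4 = 11110100, payload 100 (3 bits).
Byte 2: 0x8B = 10001011 (10xxxxxx ✓), payload 001011.
Byte 3: 0xB5 = 10110101 (10xxxxxx ✓), payload 110101.
Byte 4: 0x9E = 10011110 (10xxxxxx ✓), payload 011110.
Concatenate: 100001011110101011110 = 0x10BD5E (21 bits → U+10BD5E).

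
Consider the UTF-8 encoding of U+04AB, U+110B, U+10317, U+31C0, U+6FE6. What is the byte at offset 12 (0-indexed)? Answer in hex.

U+04AB → 2-byte form D2 AB at offsets 0–1.
U+110B → 3-byte form E1 84 8B at offsets 2–4.
U+10317 → 4-byte form F0 90 8C 97 at offsets 5–8.
U+31C0 → 3-byte form E3 87 80 at offsets 9–11.
U+6FE6 → 3-byte form E6 BF A6 at offsets 12–14.
Offset 12 falls in char 5's range; it's byte 1 of E6 BF A6 = 0xE6.

0xE6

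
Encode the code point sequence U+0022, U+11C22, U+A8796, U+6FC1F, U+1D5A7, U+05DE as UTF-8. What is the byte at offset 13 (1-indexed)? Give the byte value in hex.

1-indexed offset 13 is 0-indexed offset 12.
U+0022 → 1-byte form 22 at offsets 0–0.
U+11C22 → 4-byte form F0 91 B0 A2 at offsets 1–4.
U+A8796 → 4-byte form F2 A8 9E 96 at offsets 5–8.
U+6FC1F → 4-byte form F1 AF B0 9F at offsets 9–12.
Offset 12 falls in char 4's range; it's byte 4 of F1 AF B0 9F = 0x9F.

0x9F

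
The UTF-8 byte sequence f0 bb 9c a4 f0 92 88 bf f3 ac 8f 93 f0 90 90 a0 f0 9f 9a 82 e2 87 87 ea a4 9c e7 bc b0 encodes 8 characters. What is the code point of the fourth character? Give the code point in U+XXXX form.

Offset 0: leading byte 0xF0 = 11110000 → 4-byte char #1 = F0 BB 9C A4.
Offset 4: leading byte 0xF0 = 11110000 → 4-byte char #2 = F0 92 88 BF.
Offset 8: leading byte 0xF3 = 11110011 → 4-byte char #3 = F3 AC 8F 93.
Offset 12: leading byte 0xF0 = 11110000 → 4-byte char #4 = F0 90 90 A0.
Leading byte 0xF0 = 11110000 matches 11110xxx → 4-byte sequence.
Byte 1: 0xF0 = 11110000, payload 000 (3 bits).
Byte 2: 0x90 = 10010000 (10xxxxxx ✓), payload 010000.
Byte 3: 0x90 = 10010000 (10xxxxxx ✓), payload 010000.
Byte 4: 0xA0 = 10100000 (10xxxxxx ✓), payload 100000.
Concatenate: 000010000010000100000 = 0x10420 (21 bits → U+10420).

U+10420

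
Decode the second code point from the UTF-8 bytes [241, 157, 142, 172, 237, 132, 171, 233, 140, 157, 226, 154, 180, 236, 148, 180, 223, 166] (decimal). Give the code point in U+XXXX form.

U+D12B

Offset 0: leading byte 0xF1 = 11110001 → 4-byte char #1 = F1 9D 8E AC.
Offset 4: leading byte 0xED = 11101101 → 3-byte char #2 = ED 84 AB.
Leading byte 0xED = 11101101 matches 1110xxxx → 3-byte sequence.
Byte 1: 0xED = 11101101, payload 1101 (4 bits).
Byte 2: 0x84 = 10000100 (10xxxxxx ✓), payload 000100.
Byte 3: 0xAB = 10101011 (10xxxxxx ✓), payload 101011.
Concatenate: 1101000100101011 = 0xD12B (16 bits → U+D12B).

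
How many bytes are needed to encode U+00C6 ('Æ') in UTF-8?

2

U+00C6 = 0xC6. UTF-8 uses 1 byte below 0x80, 2 below 0x800, 3 below 0x10000, 4 up to 0x10FFFF. 0xC6 is in U+0080–U+07FF → 2 bytes.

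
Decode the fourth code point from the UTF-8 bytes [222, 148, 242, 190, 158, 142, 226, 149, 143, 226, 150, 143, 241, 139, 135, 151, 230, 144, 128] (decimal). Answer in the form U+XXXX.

Offset 0: leading byte 0xDE = 11011110 → 2-byte char #1 = DE 94.
Offset 2: leading byte 0xF2 = 11110010 → 4-byte char #2 = F2 BE 9E 8E.
Offset 6: leading byte 0xE2 = 11100010 → 3-byte char #3 = E2 95 8F.
Offset 9: leading byte 0xE2 = 11100010 → 3-byte char #4 = E2 96 8F.
Leading byte 0xE2 = 11100010 matches 1110xxxx → 3-byte sequence.
Byte 1: 0xE2 = 11100010, payload 0010 (4 bits).
Byte 2: 0x96 = 10010110 (10xxxxxx ✓), payload 010110.
Byte 3: 0x8F = 10001111 (10xxxxxx ✓), payload 001111.
Concatenate: 0010010110001111 = 0x258F (16 bits → U+258F).

U+258F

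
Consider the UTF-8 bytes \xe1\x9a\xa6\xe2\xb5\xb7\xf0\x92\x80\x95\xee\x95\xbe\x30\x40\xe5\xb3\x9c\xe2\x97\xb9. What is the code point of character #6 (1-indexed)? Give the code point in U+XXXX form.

U+0040

Offset 0: leading byte 0xE1 = 11100001 → 3-byte char #1 = E1 9A A6.
Offset 3: leading byte 0xE2 = 11100010 → 3-byte char #2 = E2 B5 B7.
Offset 6: leading byte 0xF0 = 11110000 → 4-byte char #3 = F0 92 80 95.
Offset 10: leading byte 0xEE = 11101110 → 3-byte char #4 = EE 95 BE.
Offset 13: leading byte 0x30 = 00110000 → 1-byte char #5 = 30.
Offset 14: leading byte 0x40 = 01000000 → 1-byte char #6 = 40.
Leading byte 0x40 = 01000000 matches 0xxxxxxx → 1-byte sequence.
Byte 1: 0x40 = 01000000, payload 1000000 (7 bits).
Concatenate: 1000000 = 0x40 (7 bits → U+0040).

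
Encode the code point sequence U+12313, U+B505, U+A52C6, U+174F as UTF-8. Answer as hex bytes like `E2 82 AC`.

U+12313: 4-byte form → F0 92 8C 93.
U+B505: 3-byte form → EB 94 85.
U+A52C6: 4-byte form → F2 A5 8B 86.
U+174F: 3-byte form → E1 9D 8F.
Concatenated (14 bytes): F0 92 8C 93 EB 94 85 F2 A5 8B 86 E1 9D 8F.

F0 92 8C 93 EB 94 85 F2 A5 8B 86 E1 9D 8F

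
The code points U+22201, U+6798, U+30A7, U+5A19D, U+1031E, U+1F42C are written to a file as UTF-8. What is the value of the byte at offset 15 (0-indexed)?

U+22201 → 4-byte form F0 A2 88 81 at offsets 0–3.
U+6798 → 3-byte form E6 9E 98 at offsets 4–6.
U+30A7 → 3-byte form E3 82 A7 at offsets 7–9.
U+5A19D → 4-byte form F1 9A 86 9D at offsets 10–13.
U+1031E → 4-byte form F0 90 8C 9E at offsets 14–17.
Offset 15 falls in char 5's range; it's byte 2 of F0 90 8C 9E = 0x90.

0x90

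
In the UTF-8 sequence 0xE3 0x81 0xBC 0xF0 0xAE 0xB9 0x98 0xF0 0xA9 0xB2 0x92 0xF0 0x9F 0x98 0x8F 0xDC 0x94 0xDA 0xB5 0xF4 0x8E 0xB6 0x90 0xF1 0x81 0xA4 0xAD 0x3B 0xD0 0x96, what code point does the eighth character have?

Offset 0: leading byte 0xE3 = 11100011 → 3-byte char #1 = E3 81 BC.
Offset 3: leading byte 0xF0 = 11110000 → 4-byte char #2 = F0 AE B9 98.
Offset 7: leading byte 0xF0 = 11110000 → 4-byte char #3 = F0 A9 B2 92.
Offset 11: leading byte 0xF0 = 11110000 → 4-byte char #4 = F0 9F 98 8F.
Offset 15: leading byte 0xDC = 11011100 → 2-byte char #5 = DC 94.
Offset 17: leading byte 0xDA = 11011010 → 2-byte char #6 = DA B5.
Offset 19: leading byte 0xF4 = 11110100 → 4-byte char #7 = F4 8E B6 90.
Offset 23: leading byte 0xF1 = 11110001 → 4-byte char #8 = F1 81 A4 AD.
Leading byte 0xF1 = 11110001 matches 11110xxx → 4-byte sequence.
Byte 1: 0xF1 = 11110001, payload 001 (3 bits).
Byte 2: 0x81 = 10000001 (10xxxxxx ✓), payload 000001.
Byte 3: 0xA4 = 10100100 (10xxxxxx ✓), payload 100100.
Byte 4: 0xAD = 10101101 (10xxxxxx ✓), payload 101101.
Concatenate: 001000001100100101101 = 0x4192D (21 bits → U+4192D).

U+4192D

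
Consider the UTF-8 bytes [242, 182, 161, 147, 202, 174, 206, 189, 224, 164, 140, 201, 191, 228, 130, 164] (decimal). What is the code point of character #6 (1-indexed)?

Offset 0: leading byte 0xF2 = 11110010 → 4-byte char #1 = F2 B6 A1 93.
Offset 4: leading byte 0xCA = 11001010 → 2-byte char #2 = CA AE.
Offset 6: leading byte 0xCE = 11001110 → 2-byte char #3 = CE BD.
Offset 8: leading byte 0xE0 = 11100000 → 3-byte char #4 = E0 A4 8C.
Offset 11: leading byte 0xC9 = 11001001 → 2-byte char #5 = C9 BF.
Offset 13: leading byte 0xE4 = 11100100 → 3-byte char #6 = E4 82 A4.
Leading byte 0xE4 = 11100100 matches 1110xxxx → 3-byte sequence.
Byte 1: 0xE4 = 11100100, payload 0100 (4 bits).
Byte 2: 0x82 = 10000010 (10xxxxxx ✓), payload 000010.
Byte 3: 0xA4 = 10100100 (10xxxxxx ✓), payload 100100.
Concatenate: 0100000010100100 = 0x40A4 (16 bits → U+40A4).

U+40A4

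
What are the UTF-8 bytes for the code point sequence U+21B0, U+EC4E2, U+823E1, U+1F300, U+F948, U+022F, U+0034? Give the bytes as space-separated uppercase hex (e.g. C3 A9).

E2 86 B0 F3 AC 93 A2 F2 82 8F A1 F0 9F 8C 80 EF A5 88 C8 AF 34

U+21B0: 3-byte form → E2 86 B0.
U+EC4E2: 4-byte form → F3 AC 93 A2.
U+823E1: 4-byte form → F2 82 8F A1.
U+1F300: 4-byte form → F0 9F 8C 80.
U+F948: 3-byte form → EF A5 88.
U+022F: 2-byte form → C8 AF.
U+0034: 1-byte form → 34.
Concatenated (21 bytes): E2 86 B0 F3 AC 93 A2 F2 82 8F A1 F0 9F 8C 80 EF A5 88 C8 AF 34.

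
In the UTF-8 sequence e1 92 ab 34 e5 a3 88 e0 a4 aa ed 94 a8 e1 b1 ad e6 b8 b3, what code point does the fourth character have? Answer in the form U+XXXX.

Offset 0: leading byte 0xE1 = 11100001 → 3-byte char #1 = E1 92 AB.
Offset 3: leading byte 0x34 = 00110100 → 1-byte char #2 = 34.
Offset 4: leading byte 0xE5 = 11100101 → 3-byte char #3 = E5 A3 88.
Offset 7: leading byte 0xE0 = 11100000 → 3-byte char #4 = E0 A4 AA.
Leading byte 0xE0 = 11100000 matches 1110xxxx → 3-byte sequence.
Byte 1: 0xE0 = 11100000, payload 0000 (4 bits).
Byte 2: 0xA4 = 10100100 (10xxxxxx ✓), payload 100100.
Byte 3: 0xAA = 10101010 (10xxxxxx ✓), payload 101010.
Concatenate: 0000100100101010 = 0x92A (16 bits → U+092A).

U+092A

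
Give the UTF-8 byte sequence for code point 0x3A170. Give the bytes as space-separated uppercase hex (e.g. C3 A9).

U+3A170 = 0x3A170 = 237936 decimal. In range U+10000–U+10FFFF → 4-byte form: 11110xxx 10xxxxxx 10xxxxxx 10xxxxxx.
Binary (21 bits): 000111010000101110000.
Split 3+6+6+6: 000 | 111010 | 000101 | 110000.
Byte 1: 11110000 = 0xF0.
Byte 2: 10111010 = 0xBA.
Byte 3: 10000101 = 0x85.
Byte 4: 10110000 = 0xB0.

F0 BA 85 B0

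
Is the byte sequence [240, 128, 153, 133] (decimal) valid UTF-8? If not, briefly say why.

Leading byte 0xF0 = 11110000 → 4-byte form.
Continuation bytes all match 10xxxxxx. Payload decodes to 0x645.
But 0x645 < 0x10000, the minimum for a 4-byte sequence — this is an overlong encoding.

invalid (overlong encoding)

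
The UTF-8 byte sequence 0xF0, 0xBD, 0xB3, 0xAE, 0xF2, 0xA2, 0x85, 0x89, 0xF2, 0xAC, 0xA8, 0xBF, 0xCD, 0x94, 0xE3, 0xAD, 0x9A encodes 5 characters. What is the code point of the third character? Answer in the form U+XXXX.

Offset 0: leading byte 0xF0 = 11110000 → 4-byte char #1 = F0 BD B3 AE.
Offset 4: leading byte 0xF2 = 11110010 → 4-byte char #2 = F2 A2 85 89.
Offset 8: leading byte 0xF2 = 11110010 → 4-byte char #3 = F2 AC A8 BF.
Leading byte 0xF2 = 11110010 matches 11110xxx → 4-byte sequence.
Byte 1: 0xF2 = 11110010, payload 010 (3 bits).
Byte 2: 0xAC = 10101100 (10xxxxxx ✓), payload 101100.
Byte 3: 0xA8 = 10101000 (10xxxxxx ✓), payload 101000.
Byte 4: 0xBF = 10111111 (10xxxxxx ✓), payload 111111.
Concatenate: 010101100101000111111 = 0xACA3F (21 bits → U+ACA3F).

U+ACA3F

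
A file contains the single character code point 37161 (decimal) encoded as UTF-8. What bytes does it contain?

E9 84 A9

U+9129 = 0x9129 = 37161 decimal. In range U+0800–U+FFFF → 3-byte form: 1110xxxx 10xxxxxx 10xxxxxx.
Binary (16 bits): 1001000100101001.
Split 4+6+6: 1001 | 000100 | 101001.
Byte 1: 11101001 = 0xE9.
Byte 2: 10000100 = 0x84.
Byte 3: 10101001 = 0xA9.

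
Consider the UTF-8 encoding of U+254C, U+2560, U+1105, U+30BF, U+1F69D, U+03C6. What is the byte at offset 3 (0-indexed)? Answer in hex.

0xE2

U+254C → 3-byte form E2 95 8C at offsets 0–2.
U+2560 → 3-byte form E2 95 A0 at offsets 3–5.
Offset 3 falls in char 2's range; it's byte 1 of E2 95 A0 = 0xE2.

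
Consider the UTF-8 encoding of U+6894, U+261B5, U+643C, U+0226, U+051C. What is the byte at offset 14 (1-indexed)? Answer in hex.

1-indexed offset 14 is 0-indexed offset 13.
U+6894 → 3-byte form E6 A2 94 at offsets 0–2.
U+261B5 → 4-byte form F0 A6 86 B5 at offsets 3–6.
U+643C → 3-byte form E6 90 BC at offsets 7–9.
U+0226 → 2-byte form C8 A6 at offsets 10–11.
U+051C → 2-byte form D4 9C at offsets 12–13.
Offset 13 falls in char 5's range; it's byte 2 of D4 9C = 0x9C.

0x9C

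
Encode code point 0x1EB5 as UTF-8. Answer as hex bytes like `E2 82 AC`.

U+1EB5 = 0x1EB5 = 7861 decimal. In range U+0800–U+FFFF → 3-byte form: 1110xxxx 10xxxxxx 10xxxxxx.
Binary (16 bits): 0001111010110101.
Split 4+6+6: 0001 | 111010 | 110101.
Byte 1: 11100001 = 0xE1.
Byte 2: 10111010 = 0xBA.
Byte 3: 10110101 = 0xB5.

E1 BA B5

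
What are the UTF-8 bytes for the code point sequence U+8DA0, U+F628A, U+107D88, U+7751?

E8 B6 A0 F3 B6 8A 8A F4 87 B6 88 E7 9D 91

U+8DA0: 3-byte form → E8 B6 A0.
U+F628A: 4-byte form → F3 B6 8A 8A.
U+107D88: 4-byte form → F4 87 B6 88.
U+7751: 3-byte form → E7 9D 91.
Concatenated (14 bytes): E8 B6 A0 F3 B6 8A 8A F4 87 B6 88 E7 9D 91.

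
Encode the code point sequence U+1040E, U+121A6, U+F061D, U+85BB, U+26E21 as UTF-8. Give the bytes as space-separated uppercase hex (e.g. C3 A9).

F0 90 90 8E F0 92 86 A6 F3 B0 98 9D E8 96 BB F0 A6 B8 A1

U+1040E: 4-byte form → F0 90 90 8E.
U+121A6: 4-byte form → F0 92 86 A6.
U+F061D: 4-byte form → F3 B0 98 9D.
U+85BB: 3-byte form → E8 96 BB.
U+26E21: 4-byte form → F0 A6 B8 A1.
Concatenated (19 bytes): F0 90 90 8E F0 92 86 A6 F3 B0 98 9D E8 96 BB F0 A6 B8 A1.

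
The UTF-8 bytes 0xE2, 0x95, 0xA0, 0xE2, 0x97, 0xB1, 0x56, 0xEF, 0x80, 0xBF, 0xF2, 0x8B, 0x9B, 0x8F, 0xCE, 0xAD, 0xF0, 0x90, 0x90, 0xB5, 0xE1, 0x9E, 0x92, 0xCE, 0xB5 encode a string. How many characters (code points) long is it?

Byte at offset 0: 0xE2 = 11100010 → 3-byte char (#1). Advance 3.
Byte at offset 3: 0xE2 = 11100010 → 3-byte char (#2). Advance 3.
Byte at offset 6: 0x56 = 01010110 → 1-byte char (#3). Advance 1.
Byte at offset 7: 0xEF = 11101111 → 3-byte char (#4). Advance 3.
Byte at offset 10: 0xF2 = 11110010 → 4-byte char (#5). Advance 4.
Byte at offset 14: 0xCE = 11001110 → 2-byte char (#6). Advance 2.
Byte at offset 16: 0xF0 = 11110000 → 4-byte char (#7). Advance 4.
Byte at offset 20: 0xE1 = 11100001 → 3-byte char (#8). Advance 3.
Byte at offset 23: 0xCE = 11001110 → 2-byte char (#9). Advance 2.
Reached end at offset 25 after 9 code points.

9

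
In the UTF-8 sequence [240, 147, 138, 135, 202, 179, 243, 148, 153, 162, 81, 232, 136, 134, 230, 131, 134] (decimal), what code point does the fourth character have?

U+0051

Offset 0: leading byte 0xF0 = 11110000 → 4-byte char #1 = F0 93 8A 87.
Offset 4: leading byte 0xCA = 11001010 → 2-byte char #2 = CA B3.
Offset 6: leading byte 0xF3 = 11110011 → 4-byte char #3 = F3 94 99 A2.
Offset 10: leading byte 0x51 = 01010001 → 1-byte char #4 = 51.
Leading byte 0x51 = 01010001 matches 0xxxxxxx → 1-byte sequence.
Byte 1: 0x51 = 01010001, payload 1010001 (7 bits).
Concatenate: 1010001 = 0x51 (7 bits → U+0051).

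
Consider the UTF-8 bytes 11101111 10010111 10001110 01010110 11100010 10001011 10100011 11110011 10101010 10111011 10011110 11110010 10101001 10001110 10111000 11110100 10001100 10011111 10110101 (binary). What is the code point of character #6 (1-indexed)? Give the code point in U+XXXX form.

U+10C7F5

Offset 0: leading byte 0xEF = 11101111 → 3-byte char #1 = EF 97 8E.
Offset 3: leading byte 0x56 = 01010110 → 1-byte char #2 = 56.
Offset 4: leading byte 0xE2 = 11100010 → 3-byte char #3 = E2 8B A3.
Offset 7: leading byte 0xF3 = 11110011 → 4-byte char #4 = F3 AA BB 9E.
Offset 11: leading byte 0xF2 = 11110010 → 4-byte char #5 = F2 A9 8E B8.
Offset 15: leading byte 0xF4 = 11110100 → 4-byte char #6 = F4 8C 9F B5.
Leading byte 0xF4 = 11110100 matches 11110xxx → 4-byte sequence.
Byte 1: 0xF4 = 11110100, payload 100 (3 bits).
Byte 2: 0x8C = 10001100 (10xxxxxx ✓), payload 001100.
Byte 3: 0x9F = 10011111 (10xxxxxx ✓), payload 011111.
Byte 4: 0xB5 = 10110101 (10xxxxxx ✓), payload 110101.
Concatenate: 100001100011111110101 = 0x10C7F5 (21 bits → U+10C7F5).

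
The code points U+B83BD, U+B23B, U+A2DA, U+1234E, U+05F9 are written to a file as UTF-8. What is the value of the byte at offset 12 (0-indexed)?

U+B83BD → 4-byte form F2 B8 8E BD at offsets 0–3.
U+B23B → 3-byte form EB 88 BB at offsets 4–6.
U+A2DA → 3-byte form EA 8B 9A at offsets 7–9.
U+1234E → 4-byte form F0 92 8D 8E at offsets 10–13.
Offset 12 falls in char 4's range; it's byte 3 of F0 92 8D 8E = 0x8D.

0x8D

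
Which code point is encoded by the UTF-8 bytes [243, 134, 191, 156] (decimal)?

Leading byte 0xF3 = 11110011 matches 11110xxx → 4-byte sequence.
Byte 1: 0xF3 = 11110011, payload 011 (3 bits).
Byte 2: 0x86 = 10000110 (10xxxxxx ✓), payload 000110.
Byte 3: 0xBF = 10111111 (10xxxxxx ✓), payload 111111.
Byte 4: 0x9C = 10011100 (10xxxxxx ✓), payload 011100.
Concatenate: 011000110111111011100 = 0xC6FDC (21 bits → U+C6FDC).

U+C6FDC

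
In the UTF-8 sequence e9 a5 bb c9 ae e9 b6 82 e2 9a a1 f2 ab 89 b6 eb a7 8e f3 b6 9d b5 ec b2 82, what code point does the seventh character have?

U+F6775

Offset 0: leading byte 0xE9 = 11101001 → 3-byte char #1 = E9 A5 BB.
Offset 3: leading byte 0xC9 = 11001001 → 2-byte char #2 = C9 AE.
Offset 5: leading byte 0xE9 = 11101001 → 3-byte char #3 = E9 B6 82.
Offset 8: leading byte 0xE2 = 11100010 → 3-byte char #4 = E2 9A A1.
Offset 11: leading byte 0xF2 = 11110010 → 4-byte char #5 = F2 AB 89 B6.
Offset 15: leading byte 0xEB = 11101011 → 3-byte char #6 = EB A7 8E.
Offset 18: leading byte 0xF3 = 11110011 → 4-byte char #7 = F3 B6 9D B5.
Leading byte 0xF3 = 11110011 matches 11110xxx → 4-byte sequence.
Byte 1: 0xF3 = 11110011, payload 011 (3 bits).
Byte 2: 0xB6 = 10110110 (10xxxxxx ✓), payload 110110.
Byte 3: 0x9D = 10011101 (10xxxxxx ✓), payload 011101.
Byte 4: 0xB5 = 10110101 (10xxxxxx ✓), payload 110101.
Concatenate: 011110110011101110101 = 0xF6775 (21 bits → U+F6775).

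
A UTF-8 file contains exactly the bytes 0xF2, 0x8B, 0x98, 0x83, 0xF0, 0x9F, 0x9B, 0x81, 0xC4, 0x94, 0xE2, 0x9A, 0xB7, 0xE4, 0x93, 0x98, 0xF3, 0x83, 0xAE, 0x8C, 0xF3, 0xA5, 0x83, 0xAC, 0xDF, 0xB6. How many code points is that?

Byte at offset 0: 0xF2 = 11110010 → 4-byte char (#1). Advance 4.
Byte at offset 4: 0xF0 = 11110000 → 4-byte char (#2). Advance 4.
Byte at offset 8: 0xC4 = 11000100 → 2-byte char (#3). Advance 2.
Byte at offset 10: 0xE2 = 11100010 → 3-byte char (#4). Advance 3.
Byte at offset 13: 0xE4 = 11100100 → 3-byte char (#5). Advance 3.
Byte at offset 16: 0xF3 = 11110011 → 4-byte char (#6). Advance 4.
Byte at offset 20: 0xF3 = 11110011 → 4-byte char (#7). Advance 4.
Byte at offset 24: 0xDF = 11011111 → 2-byte char (#8). Advance 2.
Reached end at offset 26 after 8 code points.

8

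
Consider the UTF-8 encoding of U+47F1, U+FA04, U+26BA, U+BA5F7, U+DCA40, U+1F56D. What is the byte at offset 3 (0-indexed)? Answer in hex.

U+47F1 → 3-byte form E4 9F B1 at offsets 0–2.
U+FA04 → 3-byte form EF A8 84 at offsets 3–5.
Offset 3 falls in char 2's range; it's byte 1 of EF A8 84 = 0xEF.

0xEF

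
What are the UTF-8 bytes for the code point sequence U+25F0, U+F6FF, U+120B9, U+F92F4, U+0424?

U+25F0: 3-byte form → E2 97 B0.
U+F6FF: 3-byte form → EF 9B BF.
U+120B9: 4-byte form → F0 92 82 B9.
U+F92F4: 4-byte form → F3 B9 8B B4.
U+0424: 2-byte form → D0 A4.
Concatenated (16 bytes): E2 97 B0 EF 9B BF F0 92 82 B9 F3 B9 8B B4 D0 A4.

E2 97 B0 EF 9B BF F0 92 82 B9 F3 B9 8B B4 D0 A4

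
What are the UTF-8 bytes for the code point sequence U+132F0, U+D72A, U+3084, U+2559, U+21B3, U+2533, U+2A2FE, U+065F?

U+132F0: 4-byte form → F0 93 8B B0.
U+D72A: 3-byte form → ED 9C AA.
U+3084: 3-byte form → E3 82 84.
U+2559: 3-byte form → E2 95 99.
U+21B3: 3-byte form → E2 86 B3.
U+2533: 3-byte form → E2 94 B3.
U+2A2FE: 4-byte form → F0 AA 8B BE.
U+065F: 2-byte form → D9 9F.
Concatenated (25 bytes): F0 93 8B B0 ED 9C AA E3 82 84 E2 95 99 E2 86 B3 E2 94 B3 F0 AA 8B BE D9 9F.

F0 93 8B B0 ED 9C AA E3 82 84 E2 95 99 E2 86 B3 E2 94 B3 F0 AA 8B BE D9 9F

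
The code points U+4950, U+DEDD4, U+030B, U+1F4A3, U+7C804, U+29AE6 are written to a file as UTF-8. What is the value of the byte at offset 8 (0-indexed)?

0x8B

U+4950 → 3-byte form E4 A5 90 at offsets 0–2.
U+DEDD4 → 4-byte form F3 9E B7 94 at offsets 3–6.
U+030B → 2-byte form CC 8B at offsets 7–8.
Offset 8 falls in char 3's range; it's byte 2 of CC 8B = 0x8B.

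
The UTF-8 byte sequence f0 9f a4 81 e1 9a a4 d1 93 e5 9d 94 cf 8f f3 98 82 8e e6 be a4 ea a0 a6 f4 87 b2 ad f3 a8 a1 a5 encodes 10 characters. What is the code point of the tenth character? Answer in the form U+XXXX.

U+E8865

Offset 0: leading byte 0xF0 = 11110000 → 4-byte char #1 = F0 9F A4 81.
Offset 4: leading byte 0xE1 = 11100001 → 3-byte char #2 = E1 9A A4.
Offset 7: leading byte 0xD1 = 11010001 → 2-byte char #3 = D1 93.
Offset 9: leading byte 0xE5 = 11100101 → 3-byte char #4 = E5 9D 94.
Offset 12: leading byte 0xCF = 11001111 → 2-byte char #5 = CF 8F.
Offset 14: leading byte 0xF3 = 11110011 → 4-byte char #6 = F3 98 82 8E.
Offset 18: leading byte 0xE6 = 11100110 → 3-byte char #7 = E6 BE A4.
Offset 21: leading byte 0xEA = 11101010 → 3-byte char #8 = EA A0 A6.
Offset 24: leading byte 0xF4 = 11110100 → 4-byte char #9 = F4 87 B2 AD.
Offset 28: leading byte 0xF3 = 11110011 → 4-byte char #10 = F3 A8 A1 A5.
Leading byte 0xF3 = 11110011 matches 11110xxx → 4-byte sequence.
Byte 1: 0xF3 = 11110011, payload 011 (3 bits).
Byte 2: 0xA8 = 10101000 (10xxxxxx ✓), payload 101000.
Byte 3: 0xA1 = 10100001 (10xxxxxx ✓), payload 100001.
Byte 4: 0xA5 = 10100101 (10xxxxxx ✓), payload 100101.
Concatenate: 011101000100001100101 = 0xE8865 (21 bits → U+E8865).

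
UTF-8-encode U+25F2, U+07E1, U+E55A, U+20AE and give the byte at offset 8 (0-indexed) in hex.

0xE2

U+25F2 → 3-byte form E2 97 B2 at offsets 0–2.
U+07E1 → 2-byte form DF A1 at offsets 3–4.
U+E55A → 3-byte form EE 95 9A at offsets 5–7.
U+20AE → 3-byte form E2 82 AE at offsets 8–10.
Offset 8 falls in char 4's range; it's byte 1 of E2 82 AE = 0xE2.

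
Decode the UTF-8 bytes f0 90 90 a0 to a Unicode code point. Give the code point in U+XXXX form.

U+10420

Leading byte 0xF0 = 11110000 matches 11110xxx → 4-byte sequence.
Byte 1: 0xF0 = 11110000, payload 000 (3 bits).
Byte 2: 0x90 = 10010000 (10xxxxxx ✓), payload 010000.
Byte 3: 0x90 = 10010000 (10xxxxxx ✓), payload 010000.
Byte 4: 0xA0 = 10100000 (10xxxxxx ✓), payload 100000.
Concatenate: 000010000010000100000 = 0x10420 (21 bits → U+10420).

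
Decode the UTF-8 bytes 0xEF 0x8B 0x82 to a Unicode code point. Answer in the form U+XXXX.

Leading byte 0xEF = 11101111 matches 1110xxxx → 3-byte sequence.
Byte 1: 0xEF = 11101111, payload 1111 (4 bits).
Byte 2: 0x8B = 10001011 (10xxxxxx ✓), payload 001011.
Byte 3: 0x82 = 10000010 (10xxxxxx ✓), payload 000010.
Concatenate: 1111001011000010 = 0xF2C2 (16 bits → U+F2C2).

U+F2C2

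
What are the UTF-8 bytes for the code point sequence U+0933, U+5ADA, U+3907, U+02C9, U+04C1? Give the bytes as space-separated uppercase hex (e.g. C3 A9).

U+0933: 3-byte form → E0 A4 B3.
U+5ADA: 3-byte form → E5 AB 9A.
U+3907: 3-byte form → E3 A4 87.
U+02C9: 2-byte form → CB 89.
U+04C1: 2-byte form → D3 81.
Concatenated (13 bytes): E0 A4 B3 E5 AB 9A E3 A4 87 CB 89 D3 81.

E0 A4 B3 E5 AB 9A E3 A4 87 CB 89 D3 81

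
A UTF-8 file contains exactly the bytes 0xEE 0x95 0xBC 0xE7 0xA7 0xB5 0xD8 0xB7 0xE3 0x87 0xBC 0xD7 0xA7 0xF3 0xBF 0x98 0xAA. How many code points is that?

Byte at offset 0: 0xEE = 11101110 → 3-byte char (#1). Advance 3.
Byte at offset 3: 0xE7 = 11100111 → 3-byte char (#2). Advance 3.
Byte at offset 6: 0xD8 = 11011000 → 2-byte char (#3). Advance 2.
Byte at offset 8: 0xE3 = 11100011 → 3-byte char (#4). Advance 3.
Byte at offset 11: 0xD7 = 11010111 → 2-byte char (#5). Advance 2.
Byte at offset 13: 0xF3 = 11110011 → 4-byte char (#6). Advance 4.
Reached end at offset 17 after 6 code points.

6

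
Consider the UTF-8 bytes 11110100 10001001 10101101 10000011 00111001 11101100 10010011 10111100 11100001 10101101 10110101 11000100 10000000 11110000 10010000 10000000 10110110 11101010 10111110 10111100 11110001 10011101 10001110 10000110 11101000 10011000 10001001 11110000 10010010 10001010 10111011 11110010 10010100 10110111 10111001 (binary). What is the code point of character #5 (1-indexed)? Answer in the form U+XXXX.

Offset 0: leading byte 0xF4 = 11110100 → 4-byte char #1 = F4 89 AD 83.
Offset 4: leading byte 0x39 = 00111001 → 1-byte char #2 = 39.
Offset 5: leading byte 0xEC = 11101100 → 3-byte char #3 = EC 93 BC.
Offset 8: leading byte 0xE1 = 11100001 → 3-byte char #4 = E1 AD B5.
Offset 11: leading byte 0xC4 = 11000100 → 2-byte char #5 = C4 80.
Leading byte 0xC4 = 11000100 matches 110xxxxx → 2-byte sequence.
Byte 1: 0xC4 = 11000100, payload 00100 (5 bits).
Byte 2: 0x80 = 10000000 (10xxxxxx ✓), payload 000000.
Concatenate: 00100000000 = 0x100 (11 bits → U+0100).

U+0100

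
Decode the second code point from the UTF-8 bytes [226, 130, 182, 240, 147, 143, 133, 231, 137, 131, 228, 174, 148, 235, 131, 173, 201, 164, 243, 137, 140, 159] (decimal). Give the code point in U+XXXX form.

Offset 0: leading byte 0xE2 = 11100010 → 3-byte char #1 = E2 82 B6.
Offset 3: leading byte 0xF0 = 11110000 → 4-byte char #2 = F0 93 8F 85.
Leading byte 0xF0 = 11110000 matches 11110xxx → 4-byte sequence.
Byte 1: 0xF0 = 11110000, payload 000 (3 bits).
Byte 2: 0x93 = 10010011 (10xxxxxx ✓), payload 010011.
Byte 3: 0x8F = 10001111 (10xxxxxx ✓), payload 001111.
Byte 4: 0x85 = 10000101 (10xxxxxx ✓), payload 000101.
Concatenate: 000010011001111000101 = 0x133C5 (21 bits → U+133C5).

U+133C5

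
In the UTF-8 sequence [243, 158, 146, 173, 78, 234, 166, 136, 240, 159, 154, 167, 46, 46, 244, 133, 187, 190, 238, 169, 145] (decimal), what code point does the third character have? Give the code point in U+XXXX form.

U+A988

Offset 0: leading byte 0xF3 = 11110011 → 4-byte char #1 = F3 9E 92 AD.
Offset 4: leading byte 0x4E = 01001110 → 1-byte char #2 = 4E.
Offset 5: leading byte 0xEA = 11101010 → 3-byte char #3 = EA A6 88.
Leading byte 0xEA = 11101010 matches 1110xxxx → 3-byte sequence.
Byte 1: 0xEA = 11101010, payload 1010 (4 bits).
Byte 2: 0xA6 = 10100110 (10xxxxxx ✓), payload 100110.
Byte 3: 0x88 = 10001000 (10xxxxxx ✓), payload 001000.
Concatenate: 1010100110001000 = 0xA988 (16 bits → U+A988).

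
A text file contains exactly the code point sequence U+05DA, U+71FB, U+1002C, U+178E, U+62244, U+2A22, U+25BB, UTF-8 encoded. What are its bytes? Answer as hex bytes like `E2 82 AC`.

U+05DA: 2-byte form → D7 9A.
U+71FB: 3-byte form → E7 87 BB.
U+1002C: 4-byte form → F0 90 80 AC.
U+178E: 3-byte form → E1 9E 8E.
U+62244: 4-byte form → F1 A2 89 84.
U+2A22: 3-byte form → E2 A8 A2.
U+25BB: 3-byte form → E2 96 BB.
Concatenated (22 bytes): D7 9A E7 87 BB F0 90 80 AC E1 9E 8E F1 A2 89 84 E2 A8 A2 E2 96 BB.

D7 9A E7 87 BB F0 90 80 AC E1 9E 8E F1 A2 89 84 E2 A8 A2 E2 96 BB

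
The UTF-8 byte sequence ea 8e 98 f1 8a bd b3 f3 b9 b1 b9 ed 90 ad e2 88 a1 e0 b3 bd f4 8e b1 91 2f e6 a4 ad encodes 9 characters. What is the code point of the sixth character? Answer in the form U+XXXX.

U+0CFD

Offset 0: leading byte 0xEA = 11101010 → 3-byte char #1 = EA 8E 98.
Offset 3: leading byte 0xF1 = 11110001 → 4-byte char #2 = F1 8A BD B3.
Offset 7: leading byte 0xF3 = 11110011 → 4-byte char #3 = F3 B9 B1 B9.
Offset 11: leading byte 0xED = 11101101 → 3-byte char #4 = ED 90 AD.
Offset 14: leading byte 0xE2 = 11100010 → 3-byte char #5 = E2 88 A1.
Offset 17: leading byte 0xE0 = 11100000 → 3-byte char #6 = E0 B3 BD.
Leading byte 0xE0 = 11100000 matches 1110xxxx → 3-byte sequence.
Byte 1: 0xE0 = 11100000, payload 0000 (4 bits).
Byte 2: 0xB3 = 10110011 (10xxxxxx ✓), payload 110011.
Byte 3: 0xBD = 10111101 (10xxxxxx ✓), payload 111101.
Concatenate: 0000110011111101 = 0xCFD (16 bits → U+0CFD).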